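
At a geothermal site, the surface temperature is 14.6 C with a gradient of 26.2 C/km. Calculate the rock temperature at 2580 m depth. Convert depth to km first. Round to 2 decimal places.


Convert depth to km: 2580 / 1000 = 2.58 km
Temperature increase = gradient * depth_km = 26.2 * 2.58 = 67.6 C
Temperature at depth = T_surface + delta_T = 14.6 + 67.6
T = 82.20 C

82.20


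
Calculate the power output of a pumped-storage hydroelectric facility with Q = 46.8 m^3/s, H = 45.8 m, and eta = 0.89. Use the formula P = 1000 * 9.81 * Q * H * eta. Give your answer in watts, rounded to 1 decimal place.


Apply the hydropower formula P = rho * g * Q * H * eta
rho * g = 1000 * 9.81 = 9810.0
P = 9810.0 * 46.8 * 45.8 * 0.89
P = 18714160.3 W

18714160.3


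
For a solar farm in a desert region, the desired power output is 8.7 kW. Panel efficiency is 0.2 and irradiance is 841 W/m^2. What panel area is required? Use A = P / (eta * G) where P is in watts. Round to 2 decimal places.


Convert target power to watts: P = 8.7 * 1000 = 8700.0 W
Compute denominator: eta * G = 0.2 * 841 = 168.2
Required area A = P / (eta * G) = 8700.0 / 168.2
A = 51.72 m^2

51.72


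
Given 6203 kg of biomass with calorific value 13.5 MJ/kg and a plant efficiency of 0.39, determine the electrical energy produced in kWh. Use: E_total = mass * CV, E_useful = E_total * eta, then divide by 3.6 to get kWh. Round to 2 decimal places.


Total energy = mass * CV = 6203 * 13.5 = 83740.5 MJ
Useful energy = total * eta = 83740.5 * 0.39 = 32658.8 MJ
Convert to kWh: 32658.8 / 3.6
Useful energy = 9071.89 kWh

9071.89


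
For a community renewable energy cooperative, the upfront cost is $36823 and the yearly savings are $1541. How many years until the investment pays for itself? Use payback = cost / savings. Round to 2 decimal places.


Simple payback period = initial cost / annual savings
Payback = 36823 / 1541
Payback = 23.90 years

23.90


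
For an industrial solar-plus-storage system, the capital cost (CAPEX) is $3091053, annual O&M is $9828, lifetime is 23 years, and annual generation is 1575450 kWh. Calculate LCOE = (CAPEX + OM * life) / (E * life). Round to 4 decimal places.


Total cost = CAPEX + OM * lifetime = 3091053 + 9828 * 23 = 3091053 + 226044 = 3317097
Total generation = annual * lifetime = 1575450 * 23 = 36235350 kWh
LCOE = 3317097 / 36235350
LCOE = 0.0915 $/kWh

0.0915


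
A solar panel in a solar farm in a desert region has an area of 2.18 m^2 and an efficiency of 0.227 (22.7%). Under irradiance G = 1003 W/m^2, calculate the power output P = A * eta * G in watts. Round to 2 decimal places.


Use the solar power formula P = A * eta * G.
Given: A = 2.18 m^2, eta = 0.227, G = 1003 W/m^2
P = 2.18 * 0.227 * 1003
P = 496.34 W

496.34


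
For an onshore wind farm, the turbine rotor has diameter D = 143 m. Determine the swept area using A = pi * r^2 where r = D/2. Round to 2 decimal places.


Compute the rotor radius:
  r = D / 2 = 143 / 2 = 71.5 m
Calculate swept area:
  A = pi * r^2 = pi * 71.5^2
  A = 16060.61 m^2

16060.61


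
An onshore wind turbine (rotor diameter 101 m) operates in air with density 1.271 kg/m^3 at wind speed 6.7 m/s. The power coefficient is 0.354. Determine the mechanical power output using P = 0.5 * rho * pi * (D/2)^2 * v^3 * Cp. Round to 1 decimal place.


Step 1 -- Compute swept area:
  A = pi * (D/2)^2 = pi * (101/2)^2 = 8011.85 m^2
Step 2 -- Apply wind power equation:
  P = 0.5 * rho * A * v^3 * Cp
  v^3 = 6.7^3 = 300.763
  P = 0.5 * 1.271 * 8011.85 * 300.763 * 0.354
  P = 542095.6 W

542095.6


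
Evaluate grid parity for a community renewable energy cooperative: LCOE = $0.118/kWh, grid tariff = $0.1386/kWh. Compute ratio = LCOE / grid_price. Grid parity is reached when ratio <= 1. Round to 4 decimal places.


Compare LCOE to grid price:
  LCOE = $0.118/kWh, Grid price = $0.1386/kWh
  Ratio = LCOE / grid_price = 0.118 / 0.1386 = 0.8514
  Grid parity achieved (ratio <= 1)? yes

0.8514


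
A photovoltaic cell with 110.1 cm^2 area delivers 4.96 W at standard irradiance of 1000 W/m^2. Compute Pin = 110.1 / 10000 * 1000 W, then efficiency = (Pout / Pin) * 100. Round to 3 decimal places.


First compute the input power:
  Pin = area_cm2 / 10000 * G = 110.1 / 10000 * 1000 = 11.01 W
Then compute efficiency:
  Efficiency = (Pout / Pin) * 100 = (4.96 / 11.01) * 100
  Efficiency = 45.050%

45.050


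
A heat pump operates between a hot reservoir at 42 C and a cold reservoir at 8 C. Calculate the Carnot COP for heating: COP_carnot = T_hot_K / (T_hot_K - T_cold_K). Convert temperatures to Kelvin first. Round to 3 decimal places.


Convert to Kelvin:
  T_hot = 42 + 273.15 = 315.15 K
  T_cold = 8 + 273.15 = 281.15 K
Apply Carnot COP formula:
  COP = T_hot_K / (T_hot_K - T_cold_K) = 315.15 / 34.0
  COP = 9.269

9.269


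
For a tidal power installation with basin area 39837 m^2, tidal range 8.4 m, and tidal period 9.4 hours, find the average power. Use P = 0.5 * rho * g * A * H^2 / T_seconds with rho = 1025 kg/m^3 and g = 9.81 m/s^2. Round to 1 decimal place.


Convert period to seconds: T = 9.4 * 3600 = 33840.0 s
H^2 = 8.4^2 = 70.56
P = 0.5 * rho * g * A * H^2 / T
P = 0.5 * 1025 * 9.81 * 39837 * 70.56 / 33840.0
P = 417616.6 W

417616.6


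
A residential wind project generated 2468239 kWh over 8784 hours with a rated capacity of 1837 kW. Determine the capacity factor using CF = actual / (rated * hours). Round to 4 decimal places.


Capacity factor = actual output / maximum possible output
Maximum possible = rated * hours = 1837 * 8784 = 16136208 kWh
CF = 2468239 / 16136208
CF = 0.1530

0.1530


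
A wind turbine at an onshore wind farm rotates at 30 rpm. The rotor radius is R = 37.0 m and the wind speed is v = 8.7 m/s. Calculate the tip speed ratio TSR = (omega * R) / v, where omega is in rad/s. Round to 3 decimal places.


Convert rotational speed to rad/s:
  omega = 30 * 2 * pi / 60 = 3.1416 rad/s
Compute tip speed:
  v_tip = omega * R = 3.1416 * 37.0 = 116.239 m/s
Tip speed ratio:
  TSR = v_tip / v_wind = 116.239 / 8.7 = 13.361

13.361


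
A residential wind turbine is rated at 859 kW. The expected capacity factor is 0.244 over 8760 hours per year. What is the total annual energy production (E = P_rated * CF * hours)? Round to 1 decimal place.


Annual energy = rated_kW * capacity_factor * hours_per_year
Given: P_rated = 859 kW, CF = 0.244, hours = 8760
E = 859 * 0.244 * 8760
E = 1836061.0 kWh

1836061.0


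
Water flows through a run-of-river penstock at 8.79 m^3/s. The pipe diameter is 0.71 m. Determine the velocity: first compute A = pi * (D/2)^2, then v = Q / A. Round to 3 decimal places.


Compute pipe cross-sectional area:
  A = pi * (D/2)^2 = pi * (0.71/2)^2 = 0.3959 m^2
Calculate velocity:
  v = Q / A = 8.79 / 0.3959
  v = 22.201 m/s

22.201


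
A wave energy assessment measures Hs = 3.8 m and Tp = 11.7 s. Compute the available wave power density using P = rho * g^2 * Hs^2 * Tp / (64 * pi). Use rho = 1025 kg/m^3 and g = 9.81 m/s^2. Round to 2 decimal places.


Apply wave power formula:
  g^2 = 9.81^2 = 96.2361
  Hs^2 = 3.8^2 = 14.44
  Numerator = rho * g^2 * Hs^2 * Tp = 1025 * 96.2361 * 14.44 * 11.7 = 16665369.04
  Denominator = 64 * pi = 201.0619
  P = 16665369.04 / 201.0619 = 82886.75 W/m

82886.75


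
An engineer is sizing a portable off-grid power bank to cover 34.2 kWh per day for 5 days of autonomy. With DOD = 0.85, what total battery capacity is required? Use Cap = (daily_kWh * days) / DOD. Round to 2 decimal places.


Total energy needed = daily * days = 34.2 * 5 = 171.0 kWh
Account for depth of discharge:
  Cap = total_energy / DOD = 171.0 / 0.85
  Cap = 201.18 kWh

201.18


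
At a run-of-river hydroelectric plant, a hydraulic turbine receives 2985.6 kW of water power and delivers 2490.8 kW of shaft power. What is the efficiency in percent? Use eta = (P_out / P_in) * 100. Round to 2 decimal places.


Turbine efficiency = (output power / input power) * 100
eta = (2490.8 / 2985.6) * 100
eta = 83.43%

83.43


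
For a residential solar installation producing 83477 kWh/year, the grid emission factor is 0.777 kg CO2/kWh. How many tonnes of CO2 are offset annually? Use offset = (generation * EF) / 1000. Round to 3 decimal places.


CO2 offset in kg = generation * emission_factor
CO2 offset = 83477 * 0.777 = 64861.63 kg
Convert to tonnes:
  CO2 offset = 64861.63 / 1000 = 64.862 tonnes

64.862


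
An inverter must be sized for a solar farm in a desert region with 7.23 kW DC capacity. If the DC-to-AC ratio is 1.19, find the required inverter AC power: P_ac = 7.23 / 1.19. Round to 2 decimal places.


The inverter AC capacity is determined by the DC/AC ratio.
Given: P_dc = 7.23 kW, DC/AC ratio = 1.19
P_ac = P_dc / ratio = 7.23 / 1.19
P_ac = 6.08 kW

6.08


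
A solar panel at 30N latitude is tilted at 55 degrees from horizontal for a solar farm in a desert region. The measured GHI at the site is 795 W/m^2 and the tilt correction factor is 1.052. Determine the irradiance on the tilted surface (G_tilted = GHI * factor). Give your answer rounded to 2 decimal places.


Identify the given values:
  GHI = 795 W/m^2, tilt correction factor = 1.052
Apply the formula G_tilted = GHI * factor:
  G_tilted = 795 * 1.052
  G_tilted = 836.34 W/m^2

836.34


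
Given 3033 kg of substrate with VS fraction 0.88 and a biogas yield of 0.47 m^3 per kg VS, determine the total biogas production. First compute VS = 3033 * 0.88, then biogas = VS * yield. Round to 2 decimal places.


Compute volatile solids:
  VS = mass * VS_fraction = 3033 * 0.88 = 2669.04 kg
Calculate biogas volume:
  Biogas = VS * specific_yield = 2669.04 * 0.47
  Biogas = 1254.45 m^3

1254.45


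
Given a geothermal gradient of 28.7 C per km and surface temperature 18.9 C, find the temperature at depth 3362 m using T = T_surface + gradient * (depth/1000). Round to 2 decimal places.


Convert depth to km: 3362 / 1000 = 3.362 km
Temperature increase = gradient * depth_km = 28.7 * 3.362 = 96.49 C
Temperature at depth = T_surface + delta_T = 18.9 + 96.49
T = 115.39 C

115.39


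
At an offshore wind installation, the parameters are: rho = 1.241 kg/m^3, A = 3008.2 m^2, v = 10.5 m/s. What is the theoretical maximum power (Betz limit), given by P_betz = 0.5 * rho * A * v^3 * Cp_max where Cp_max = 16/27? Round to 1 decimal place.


The Betz coefficient Cp_max = 16/27 = 0.5926
v^3 = 10.5^3 = 1157.625
P_betz = 0.5 * rho * A * v^3 * Cp_max
P_betz = 0.5 * 1.241 * 3008.2 * 1157.625 * 0.5926
P_betz = 1280479.4 W

1280479.4


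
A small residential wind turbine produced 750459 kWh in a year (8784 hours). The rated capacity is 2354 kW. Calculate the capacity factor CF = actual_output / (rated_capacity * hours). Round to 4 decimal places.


Capacity factor = actual output / maximum possible output
Maximum possible = rated * hours = 2354 * 8784 = 20677536 kWh
CF = 750459 / 20677536
CF = 0.0363

0.0363


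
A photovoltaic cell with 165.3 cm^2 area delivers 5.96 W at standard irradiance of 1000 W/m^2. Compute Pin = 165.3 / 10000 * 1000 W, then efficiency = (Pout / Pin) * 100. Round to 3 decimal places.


First compute the input power:
  Pin = area_cm2 / 10000 * G = 165.3 / 10000 * 1000 = 16.53 W
Then compute efficiency:
  Efficiency = (Pout / Pin) * 100 = (5.96 / 16.53) * 100
  Efficiency = 36.056%

36.056


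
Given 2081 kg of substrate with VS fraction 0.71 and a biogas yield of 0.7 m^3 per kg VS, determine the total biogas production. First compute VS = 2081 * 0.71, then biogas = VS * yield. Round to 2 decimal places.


Compute volatile solids:
  VS = mass * VS_fraction = 2081 * 0.71 = 1477.51 kg
Calculate biogas volume:
  Biogas = VS * specific_yield = 1477.51 * 0.7
  Biogas = 1034.26 m^3

1034.26


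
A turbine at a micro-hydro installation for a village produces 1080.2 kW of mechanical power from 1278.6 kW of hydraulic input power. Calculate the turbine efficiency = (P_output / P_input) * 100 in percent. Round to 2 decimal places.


Turbine efficiency = (output power / input power) * 100
eta = (1080.2 / 1278.6) * 100
eta = 84.48%

84.48


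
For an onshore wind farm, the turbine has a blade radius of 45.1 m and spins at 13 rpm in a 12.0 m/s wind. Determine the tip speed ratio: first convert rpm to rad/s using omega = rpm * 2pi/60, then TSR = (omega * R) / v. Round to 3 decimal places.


Convert rotational speed to rad/s:
  omega = 13 * 2 * pi / 60 = 1.3614 rad/s
Compute tip speed:
  v_tip = omega * R = 1.3614 * 45.1 = 61.397 m/s
Tip speed ratio:
  TSR = v_tip / v_wind = 61.397 / 12.0 = 5.116

5.116


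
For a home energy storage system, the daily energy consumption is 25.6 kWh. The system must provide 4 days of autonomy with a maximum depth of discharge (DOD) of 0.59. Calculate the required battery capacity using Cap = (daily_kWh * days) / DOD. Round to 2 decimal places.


Total energy needed = daily * days = 25.6 * 4 = 102.4 kWh
Account for depth of discharge:
  Cap = total_energy / DOD = 102.4 / 0.59
  Cap = 173.56 kWh

173.56


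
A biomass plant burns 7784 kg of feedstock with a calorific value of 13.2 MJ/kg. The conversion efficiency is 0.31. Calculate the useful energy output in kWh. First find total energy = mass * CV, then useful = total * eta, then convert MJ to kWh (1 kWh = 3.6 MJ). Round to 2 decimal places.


Total energy = mass * CV = 7784 * 13.2 = 102748.8 MJ
Useful energy = total * eta = 102748.8 * 0.31 = 31852.13 MJ
Convert to kWh: 31852.13 / 3.6
Useful energy = 8847.81 kWh

8847.81


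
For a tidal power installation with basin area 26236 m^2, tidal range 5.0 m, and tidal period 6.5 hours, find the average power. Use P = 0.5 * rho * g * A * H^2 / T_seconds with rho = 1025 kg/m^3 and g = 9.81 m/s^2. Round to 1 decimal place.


Convert period to seconds: T = 6.5 * 3600 = 23400.0 s
H^2 = 5.0^2 = 25.0
P = 0.5 * rho * g * A * H^2 / T
P = 0.5 * 1025 * 9.81 * 26236 * 25.0 / 23400.0
P = 140923.9 W

140923.9


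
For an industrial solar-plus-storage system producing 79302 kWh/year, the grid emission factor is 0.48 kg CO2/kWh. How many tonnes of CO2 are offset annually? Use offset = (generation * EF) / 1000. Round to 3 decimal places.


CO2 offset in kg = generation * emission_factor
CO2 offset = 79302 * 0.48 = 38064.96 kg
Convert to tonnes:
  CO2 offset = 38064.96 / 1000 = 38.065 tonnes

38.065


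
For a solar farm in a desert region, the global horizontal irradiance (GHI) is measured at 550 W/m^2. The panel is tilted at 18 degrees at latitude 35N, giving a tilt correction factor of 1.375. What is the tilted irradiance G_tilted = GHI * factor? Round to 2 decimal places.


Identify the given values:
  GHI = 550 W/m^2, tilt correction factor = 1.375
Apply the formula G_tilted = GHI * factor:
  G_tilted = 550 * 1.375
  G_tilted = 756.25 W/m^2

756.25


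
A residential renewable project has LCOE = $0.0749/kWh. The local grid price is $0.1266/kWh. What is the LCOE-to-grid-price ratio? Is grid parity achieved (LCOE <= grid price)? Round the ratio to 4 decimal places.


Compare LCOE to grid price:
  LCOE = $0.0749/kWh, Grid price = $0.1266/kWh
  Ratio = LCOE / grid_price = 0.0749 / 0.1266 = 0.5916
  Grid parity achieved (ratio <= 1)? yes

0.5916


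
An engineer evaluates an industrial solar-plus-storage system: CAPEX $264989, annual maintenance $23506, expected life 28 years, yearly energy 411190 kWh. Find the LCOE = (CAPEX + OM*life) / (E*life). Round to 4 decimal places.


Total cost = CAPEX + OM * lifetime = 264989 + 23506 * 28 = 264989 + 658168 = 923157
Total generation = annual * lifetime = 411190 * 28 = 11513320 kWh
LCOE = 923157 / 11513320
LCOE = 0.0802 $/kWh

0.0802


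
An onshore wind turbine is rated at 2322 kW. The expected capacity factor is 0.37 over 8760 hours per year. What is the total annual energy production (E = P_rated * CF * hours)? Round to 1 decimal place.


Annual energy = rated_kW * capacity_factor * hours_per_year
Given: P_rated = 2322 kW, CF = 0.37, hours = 8760
E = 2322 * 0.37 * 8760
E = 7526066.4 kWh

7526066.4


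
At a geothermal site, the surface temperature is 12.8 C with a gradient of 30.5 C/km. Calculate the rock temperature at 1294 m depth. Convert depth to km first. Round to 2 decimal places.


Convert depth to km: 1294 / 1000 = 1.294 km
Temperature increase = gradient * depth_km = 30.5 * 1.294 = 39.47 C
Temperature at depth = T_surface + delta_T = 12.8 + 39.47
T = 52.27 C

52.27


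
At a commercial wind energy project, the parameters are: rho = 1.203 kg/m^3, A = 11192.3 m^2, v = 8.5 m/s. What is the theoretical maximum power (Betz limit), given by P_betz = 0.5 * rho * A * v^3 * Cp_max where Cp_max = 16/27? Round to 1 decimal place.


The Betz coefficient Cp_max = 16/27 = 0.5926
v^3 = 8.5^3 = 614.125
P_betz = 0.5 * rho * A * v^3 * Cp_max
P_betz = 0.5 * 1.203 * 11192.3 * 614.125 * 0.5926
P_betz = 2450010.6 W

2450010.6


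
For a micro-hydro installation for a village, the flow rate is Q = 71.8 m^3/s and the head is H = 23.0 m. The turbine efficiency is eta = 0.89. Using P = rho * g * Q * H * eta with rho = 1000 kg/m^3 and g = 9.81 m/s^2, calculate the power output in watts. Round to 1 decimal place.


Apply the hydropower formula P = rho * g * Q * H * eta
rho * g = 1000 * 9.81 = 9810.0
P = 9810.0 * 71.8 * 23.0 * 0.89
P = 14418208.3 W

14418208.3


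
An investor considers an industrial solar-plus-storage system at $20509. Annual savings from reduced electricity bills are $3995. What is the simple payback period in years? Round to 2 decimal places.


Simple payback period = initial cost / annual savings
Payback = 20509 / 3995
Payback = 5.13 years

5.13


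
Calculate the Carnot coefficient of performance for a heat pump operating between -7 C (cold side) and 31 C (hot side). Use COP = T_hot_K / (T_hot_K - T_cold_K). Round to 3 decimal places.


Convert to Kelvin:
  T_hot = 31 + 273.15 = 304.15 K
  T_cold = -7 + 273.15 = 266.15 K
Apply Carnot COP formula:
  COP = T_hot_K / (T_hot_K - T_cold_K) = 304.15 / 38.0
  COP = 8.004

8.004


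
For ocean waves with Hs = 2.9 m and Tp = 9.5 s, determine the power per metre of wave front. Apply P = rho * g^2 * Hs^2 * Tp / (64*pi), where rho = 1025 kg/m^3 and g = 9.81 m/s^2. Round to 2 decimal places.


Apply wave power formula:
  g^2 = 9.81^2 = 96.2361
  Hs^2 = 2.9^2 = 8.41
  Numerator = rho * g^2 * Hs^2 * Tp = 1025 * 96.2361 * 8.41 * 9.5 = 7881002.79
  Denominator = 64 * pi = 201.0619
  P = 7881002.79 / 201.0619 = 39196.89 W/m

39196.89


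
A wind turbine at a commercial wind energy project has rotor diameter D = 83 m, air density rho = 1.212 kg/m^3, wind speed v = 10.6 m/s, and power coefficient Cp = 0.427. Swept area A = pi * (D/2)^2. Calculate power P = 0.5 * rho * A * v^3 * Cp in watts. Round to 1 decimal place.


Step 1 -- Compute swept area:
  A = pi * (D/2)^2 = pi * (83/2)^2 = 5410.61 m^2
Step 2 -- Apply wind power equation:
  P = 0.5 * rho * A * v^3 * Cp
  v^3 = 10.6^3 = 1191.016
  P = 0.5 * 1.212 * 5410.61 * 1191.016 * 0.427
  P = 1667493.5 W

1667493.5


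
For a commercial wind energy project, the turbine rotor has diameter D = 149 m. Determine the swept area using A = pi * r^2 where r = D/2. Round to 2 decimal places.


Compute the rotor radius:
  r = D / 2 = 149 / 2 = 74.5 m
Calculate swept area:
  A = pi * r^2 = pi * 74.5^2
  A = 17436.62 m^2

17436.62


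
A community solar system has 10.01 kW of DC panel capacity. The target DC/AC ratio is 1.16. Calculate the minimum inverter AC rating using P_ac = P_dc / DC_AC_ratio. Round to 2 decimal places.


The inverter AC capacity is determined by the DC/AC ratio.
Given: P_dc = 10.01 kW, DC/AC ratio = 1.16
P_ac = P_dc / ratio = 10.01 / 1.16
P_ac = 8.63 kW

8.63


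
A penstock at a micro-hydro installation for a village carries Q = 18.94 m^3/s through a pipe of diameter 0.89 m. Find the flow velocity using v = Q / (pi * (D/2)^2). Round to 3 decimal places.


Compute pipe cross-sectional area:
  A = pi * (D/2)^2 = pi * (0.89/2)^2 = 0.6221 m^2
Calculate velocity:
  v = Q / A = 18.94 / 0.6221
  v = 30.445 m/s

30.445


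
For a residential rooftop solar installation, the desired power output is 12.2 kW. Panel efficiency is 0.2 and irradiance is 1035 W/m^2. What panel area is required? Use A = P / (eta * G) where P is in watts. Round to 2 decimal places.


Convert target power to watts: P = 12.2 * 1000 = 12200.0 W
Compute denominator: eta * G = 0.2 * 1035 = 207.0
Required area A = P / (eta * G) = 12200.0 / 207.0
A = 58.94 m^2

58.94


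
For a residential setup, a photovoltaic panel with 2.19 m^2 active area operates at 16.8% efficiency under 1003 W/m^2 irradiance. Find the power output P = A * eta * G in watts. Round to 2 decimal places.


Use the solar power formula P = A * eta * G.
Given: A = 2.19 m^2, eta = 0.168, G = 1003 W/m^2
P = 2.19 * 0.168 * 1003
P = 369.02 W

369.02


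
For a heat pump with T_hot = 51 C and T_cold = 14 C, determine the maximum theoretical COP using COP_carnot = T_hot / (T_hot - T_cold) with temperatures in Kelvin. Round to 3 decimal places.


Convert to Kelvin:
  T_hot = 51 + 273.15 = 324.15 K
  T_cold = 14 + 273.15 = 287.15 K
Apply Carnot COP formula:
  COP = T_hot_K / (T_hot_K - T_cold_K) = 324.15 / 37.0
  COP = 8.761

8.761


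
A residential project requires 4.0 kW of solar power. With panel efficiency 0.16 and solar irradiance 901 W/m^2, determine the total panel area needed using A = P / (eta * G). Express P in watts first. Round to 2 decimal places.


Convert target power to watts: P = 4.0 * 1000 = 4000.0 W
Compute denominator: eta * G = 0.16 * 901 = 144.16
Required area A = P / (eta * G) = 4000.0 / 144.16
A = 27.75 m^2

27.75


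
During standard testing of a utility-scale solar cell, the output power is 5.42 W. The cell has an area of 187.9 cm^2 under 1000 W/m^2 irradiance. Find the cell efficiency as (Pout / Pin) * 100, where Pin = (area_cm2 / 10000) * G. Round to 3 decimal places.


First compute the input power:
  Pin = area_cm2 / 10000 * G = 187.9 / 10000 * 1000 = 18.79 W
Then compute efficiency:
  Efficiency = (Pout / Pin) * 100 = (5.42 / 18.79) * 100
  Efficiency = 28.845%

28.845


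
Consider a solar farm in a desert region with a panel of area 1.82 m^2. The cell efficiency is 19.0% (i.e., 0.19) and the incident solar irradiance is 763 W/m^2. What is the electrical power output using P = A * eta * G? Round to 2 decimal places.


Use the solar power formula P = A * eta * G.
Given: A = 1.82 m^2, eta = 0.19, G = 763 W/m^2
P = 1.82 * 0.19 * 763
P = 263.85 W

263.85


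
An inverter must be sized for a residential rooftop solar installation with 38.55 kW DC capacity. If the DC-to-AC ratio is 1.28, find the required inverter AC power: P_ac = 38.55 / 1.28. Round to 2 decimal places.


The inverter AC capacity is determined by the DC/AC ratio.
Given: P_dc = 38.55 kW, DC/AC ratio = 1.28
P_ac = P_dc / ratio = 38.55 / 1.28
P_ac = 30.12 kW

30.12


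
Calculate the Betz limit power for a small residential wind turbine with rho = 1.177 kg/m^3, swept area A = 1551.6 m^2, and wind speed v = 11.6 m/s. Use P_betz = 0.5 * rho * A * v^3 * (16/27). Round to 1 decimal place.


The Betz coefficient Cp_max = 16/27 = 0.5926
v^3 = 11.6^3 = 1560.896
P_betz = 0.5 * rho * A * v^3 * Cp_max
P_betz = 0.5 * 1.177 * 1551.6 * 1560.896 * 0.5926
P_betz = 844610.4 W

844610.4


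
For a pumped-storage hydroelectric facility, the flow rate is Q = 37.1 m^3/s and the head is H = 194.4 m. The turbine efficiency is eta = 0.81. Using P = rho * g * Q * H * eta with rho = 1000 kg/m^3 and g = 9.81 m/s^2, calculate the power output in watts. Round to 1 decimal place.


Apply the hydropower formula P = rho * g * Q * H * eta
rho * g = 1000 * 9.81 = 9810.0
P = 9810.0 * 37.1 * 194.4 * 0.81
P = 57309180.3 W

57309180.3


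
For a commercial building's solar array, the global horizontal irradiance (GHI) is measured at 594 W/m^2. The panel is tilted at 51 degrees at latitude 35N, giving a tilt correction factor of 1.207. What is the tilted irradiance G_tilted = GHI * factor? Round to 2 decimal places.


Identify the given values:
  GHI = 594 W/m^2, tilt correction factor = 1.207
Apply the formula G_tilted = GHI * factor:
  G_tilted = 594 * 1.207
  G_tilted = 716.96 W/m^2

716.96


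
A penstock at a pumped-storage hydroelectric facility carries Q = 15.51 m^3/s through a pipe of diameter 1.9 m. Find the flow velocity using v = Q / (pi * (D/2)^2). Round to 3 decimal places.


Compute pipe cross-sectional area:
  A = pi * (D/2)^2 = pi * (1.9/2)^2 = 2.8353 m^2
Calculate velocity:
  v = Q / A = 15.51 / 2.8353
  v = 5.470 m/s

5.470


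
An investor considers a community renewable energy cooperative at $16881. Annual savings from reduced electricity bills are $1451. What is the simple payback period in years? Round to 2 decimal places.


Simple payback period = initial cost / annual savings
Payback = 16881 / 1451
Payback = 11.63 years

11.63


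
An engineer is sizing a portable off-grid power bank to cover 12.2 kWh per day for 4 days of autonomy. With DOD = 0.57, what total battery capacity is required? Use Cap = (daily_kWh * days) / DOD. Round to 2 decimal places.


Total energy needed = daily * days = 12.2 * 4 = 48.8 kWh
Account for depth of discharge:
  Cap = total_energy / DOD = 48.8 / 0.57
  Cap = 85.61 kWh

85.61


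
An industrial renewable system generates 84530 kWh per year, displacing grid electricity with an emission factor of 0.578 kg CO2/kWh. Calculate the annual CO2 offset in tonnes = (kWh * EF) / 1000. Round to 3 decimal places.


CO2 offset in kg = generation * emission_factor
CO2 offset = 84530 * 0.578 = 48858.34 kg
Convert to tonnes:
  CO2 offset = 48858.34 / 1000 = 48.858 tonnes

48.858


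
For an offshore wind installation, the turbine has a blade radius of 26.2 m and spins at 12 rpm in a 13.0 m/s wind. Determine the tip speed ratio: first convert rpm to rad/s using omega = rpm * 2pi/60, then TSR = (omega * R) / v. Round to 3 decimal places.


Convert rotational speed to rad/s:
  omega = 12 * 2 * pi / 60 = 1.2566 rad/s
Compute tip speed:
  v_tip = omega * R = 1.2566 * 26.2 = 32.924 m/s
Tip speed ratio:
  TSR = v_tip / v_wind = 32.924 / 13.0 = 2.533

2.533


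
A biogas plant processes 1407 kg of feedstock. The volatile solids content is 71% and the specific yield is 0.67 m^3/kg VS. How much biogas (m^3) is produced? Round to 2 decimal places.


Compute volatile solids:
  VS = mass * VS_fraction = 1407 * 0.71 = 998.97 kg
Calculate biogas volume:
  Biogas = VS * specific_yield = 998.97 * 0.67
  Biogas = 669.31 m^3

669.31


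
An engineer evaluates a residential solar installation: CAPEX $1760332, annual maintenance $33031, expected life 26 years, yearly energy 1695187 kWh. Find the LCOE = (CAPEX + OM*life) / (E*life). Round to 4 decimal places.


Total cost = CAPEX + OM * lifetime = 1760332 + 33031 * 26 = 1760332 + 858806 = 2619138
Total generation = annual * lifetime = 1695187 * 26 = 44074862 kWh
LCOE = 2619138 / 44074862
LCOE = 0.0594 $/kWh

0.0594


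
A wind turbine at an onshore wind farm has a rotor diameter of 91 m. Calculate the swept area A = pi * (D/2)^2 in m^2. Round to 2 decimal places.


Compute the rotor radius:
  r = D / 2 = 91 / 2 = 45.5 m
Calculate swept area:
  A = pi * r^2 = pi * 45.5^2
  A = 6503.88 m^2

6503.88


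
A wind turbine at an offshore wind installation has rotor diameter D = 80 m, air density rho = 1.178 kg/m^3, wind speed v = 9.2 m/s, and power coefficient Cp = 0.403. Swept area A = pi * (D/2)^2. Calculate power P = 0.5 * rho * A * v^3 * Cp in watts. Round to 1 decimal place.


Step 1 -- Compute swept area:
  A = pi * (D/2)^2 = pi * (80/2)^2 = 5026.55 m^2
Step 2 -- Apply wind power equation:
  P = 0.5 * rho * A * v^3 * Cp
  v^3 = 9.2^3 = 778.688
  P = 0.5 * 1.178 * 5026.55 * 778.688 * 0.403
  P = 929081.2 W

929081.2


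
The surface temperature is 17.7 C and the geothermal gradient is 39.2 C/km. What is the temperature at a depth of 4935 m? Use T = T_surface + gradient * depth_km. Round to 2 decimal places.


Convert depth to km: 4935 / 1000 = 4.935 km
Temperature increase = gradient * depth_km = 39.2 * 4.935 = 193.45 C
Temperature at depth = T_surface + delta_T = 17.7 + 193.45
T = 211.15 C

211.15


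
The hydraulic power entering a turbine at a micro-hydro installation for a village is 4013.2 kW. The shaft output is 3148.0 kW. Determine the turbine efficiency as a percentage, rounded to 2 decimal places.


Turbine efficiency = (output power / input power) * 100
eta = (3148.0 / 4013.2) * 100
eta = 78.44%

78.44


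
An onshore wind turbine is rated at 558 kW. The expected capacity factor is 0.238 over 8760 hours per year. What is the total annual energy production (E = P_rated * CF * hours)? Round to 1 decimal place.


Annual energy = rated_kW * capacity_factor * hours_per_year
Given: P_rated = 558 kW, CF = 0.238, hours = 8760
E = 558 * 0.238 * 8760
E = 1163363.0 kWh

1163363.0


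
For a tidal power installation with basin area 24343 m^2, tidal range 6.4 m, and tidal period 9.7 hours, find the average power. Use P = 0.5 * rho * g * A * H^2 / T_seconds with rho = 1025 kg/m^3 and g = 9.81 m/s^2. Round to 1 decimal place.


Convert period to seconds: T = 9.7 * 3600 = 34920.0 s
H^2 = 6.4^2 = 40.96
P = 0.5 * rho * g * A * H^2 / T
P = 0.5 * 1025 * 9.81 * 24343 * 40.96 / 34920.0
P = 143556.4 W

143556.4


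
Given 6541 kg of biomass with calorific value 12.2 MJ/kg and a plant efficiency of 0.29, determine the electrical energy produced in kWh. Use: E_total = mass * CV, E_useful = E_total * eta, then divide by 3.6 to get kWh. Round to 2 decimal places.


Total energy = mass * CV = 6541 * 12.2 = 79800.2 MJ
Useful energy = total * eta = 79800.2 * 0.29 = 23142.06 MJ
Convert to kWh: 23142.06 / 3.6
Useful energy = 6428.35 kWh

6428.35


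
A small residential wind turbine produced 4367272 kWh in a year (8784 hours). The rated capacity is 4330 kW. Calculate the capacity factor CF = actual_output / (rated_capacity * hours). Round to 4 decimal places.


Capacity factor = actual output / maximum possible output
Maximum possible = rated * hours = 4330 * 8784 = 38034720 kWh
CF = 4367272 / 38034720
CF = 0.1148

0.1148


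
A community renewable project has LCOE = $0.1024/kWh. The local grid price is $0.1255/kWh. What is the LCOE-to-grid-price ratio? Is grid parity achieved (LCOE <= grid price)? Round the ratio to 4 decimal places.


Compare LCOE to grid price:
  LCOE = $0.1024/kWh, Grid price = $0.1255/kWh
  Ratio = LCOE / grid_price = 0.1024 / 0.1255 = 0.8159
  Grid parity achieved (ratio <= 1)? yes

0.8159


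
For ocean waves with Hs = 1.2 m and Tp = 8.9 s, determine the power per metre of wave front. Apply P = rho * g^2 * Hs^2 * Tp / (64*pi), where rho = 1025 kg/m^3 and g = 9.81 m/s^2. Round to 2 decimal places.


Apply wave power formula:
  g^2 = 9.81^2 = 96.2361
  Hs^2 = 1.2^2 = 1.44
  Numerator = rho * g^2 * Hs^2 * Tp = 1025 * 96.2361 * 1.44 * 8.9 = 1264195.9
  Denominator = 64 * pi = 201.0619
  P = 1264195.9 / 201.0619 = 6287.59 W/m

6287.59


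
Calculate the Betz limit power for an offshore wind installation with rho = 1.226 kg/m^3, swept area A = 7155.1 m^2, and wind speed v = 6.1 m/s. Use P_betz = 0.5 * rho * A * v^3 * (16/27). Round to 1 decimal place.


The Betz coefficient Cp_max = 16/27 = 0.5926
v^3 = 6.1^3 = 226.981
P_betz = 0.5 * rho * A * v^3 * Cp_max
P_betz = 0.5 * 1.226 * 7155.1 * 226.981 * 0.5926
P_betz = 589959.1 W

589959.1


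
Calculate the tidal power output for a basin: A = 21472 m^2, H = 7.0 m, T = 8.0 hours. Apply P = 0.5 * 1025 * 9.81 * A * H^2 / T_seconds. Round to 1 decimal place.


Convert period to seconds: T = 8.0 * 3600 = 28800.0 s
H^2 = 7.0^2 = 49.0
P = 0.5 * rho * g * A * H^2 / T
P = 0.5 * 1025 * 9.81 * 21472 * 49.0 / 28800.0
P = 183670.3 W

183670.3


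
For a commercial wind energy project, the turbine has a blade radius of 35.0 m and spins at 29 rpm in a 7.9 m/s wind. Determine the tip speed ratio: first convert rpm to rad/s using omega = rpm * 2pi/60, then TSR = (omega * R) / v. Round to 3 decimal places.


Convert rotational speed to rad/s:
  omega = 29 * 2 * pi / 60 = 3.0369 rad/s
Compute tip speed:
  v_tip = omega * R = 3.0369 * 35.0 = 106.291 m/s
Tip speed ratio:
  TSR = v_tip / v_wind = 106.291 / 7.9 = 13.455

13.455


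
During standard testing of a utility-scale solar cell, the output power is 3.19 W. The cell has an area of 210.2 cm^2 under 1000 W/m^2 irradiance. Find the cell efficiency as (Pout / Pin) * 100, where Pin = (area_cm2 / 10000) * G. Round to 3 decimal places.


First compute the input power:
  Pin = area_cm2 / 10000 * G = 210.2 / 10000 * 1000 = 21.02 W
Then compute efficiency:
  Efficiency = (Pout / Pin) * 100 = (3.19 / 21.02) * 100
  Efficiency = 15.176%

15.176


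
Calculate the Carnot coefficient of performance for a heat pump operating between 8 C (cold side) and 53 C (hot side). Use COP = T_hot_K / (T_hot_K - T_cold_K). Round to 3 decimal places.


Convert to Kelvin:
  T_hot = 53 + 273.15 = 326.15 K
  T_cold = 8 + 273.15 = 281.15 K
Apply Carnot COP formula:
  COP = T_hot_K / (T_hot_K - T_cold_K) = 326.15 / 45.0
  COP = 7.248

7.248


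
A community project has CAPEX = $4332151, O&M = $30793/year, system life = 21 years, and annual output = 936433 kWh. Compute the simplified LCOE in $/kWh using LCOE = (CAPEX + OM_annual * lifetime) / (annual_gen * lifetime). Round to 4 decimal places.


Total cost = CAPEX + OM * lifetime = 4332151 + 30793 * 21 = 4332151 + 646653 = 4978804
Total generation = annual * lifetime = 936433 * 21 = 19665093 kWh
LCOE = 4978804 / 19665093
LCOE = 0.2532 $/kWh

0.2532


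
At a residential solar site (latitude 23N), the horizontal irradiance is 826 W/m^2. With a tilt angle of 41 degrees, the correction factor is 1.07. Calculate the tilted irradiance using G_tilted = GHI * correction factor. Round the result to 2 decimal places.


Identify the given values:
  GHI = 826 W/m^2, tilt correction factor = 1.07
Apply the formula G_tilted = GHI * factor:
  G_tilted = 826 * 1.07
  G_tilted = 883.82 W/m^2

883.82


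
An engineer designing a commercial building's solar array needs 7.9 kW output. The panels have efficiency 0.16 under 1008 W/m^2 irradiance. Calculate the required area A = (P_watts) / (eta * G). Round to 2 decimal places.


Convert target power to watts: P = 7.9 * 1000 = 7900.0 W
Compute denominator: eta * G = 0.16 * 1008 = 161.28
Required area A = P / (eta * G) = 7900.0 / 161.28
A = 48.98 m^2

48.98


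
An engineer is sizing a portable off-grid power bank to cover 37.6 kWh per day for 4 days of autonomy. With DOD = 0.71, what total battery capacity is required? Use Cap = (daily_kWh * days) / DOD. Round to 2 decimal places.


Total energy needed = daily * days = 37.6 * 4 = 150.4 kWh
Account for depth of discharge:
  Cap = total_energy / DOD = 150.4 / 0.71
  Cap = 211.83 kWh

211.83


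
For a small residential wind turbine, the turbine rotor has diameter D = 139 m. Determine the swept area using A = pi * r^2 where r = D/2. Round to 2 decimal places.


Compute the rotor radius:
  r = D / 2 = 139 / 2 = 69.5 m
Calculate swept area:
  A = pi * r^2 = pi * 69.5^2
  A = 15174.68 m^2

15174.68


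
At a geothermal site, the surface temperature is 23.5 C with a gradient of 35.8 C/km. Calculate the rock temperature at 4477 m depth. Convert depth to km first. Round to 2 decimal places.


Convert depth to km: 4477 / 1000 = 4.477 km
Temperature increase = gradient * depth_km = 35.8 * 4.477 = 160.28 C
Temperature at depth = T_surface + delta_T = 23.5 + 160.28
T = 183.78 C

183.78


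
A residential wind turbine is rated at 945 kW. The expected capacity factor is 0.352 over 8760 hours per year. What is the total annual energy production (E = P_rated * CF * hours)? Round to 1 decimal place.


Annual energy = rated_kW * capacity_factor * hours_per_year
Given: P_rated = 945 kW, CF = 0.352, hours = 8760
E = 945 * 0.352 * 8760
E = 2913926.4 kWh

2913926.4


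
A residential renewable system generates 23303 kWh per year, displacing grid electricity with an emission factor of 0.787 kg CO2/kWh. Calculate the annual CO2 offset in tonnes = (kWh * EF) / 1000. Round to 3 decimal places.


CO2 offset in kg = generation * emission_factor
CO2 offset = 23303 * 0.787 = 18339.46 kg
Convert to tonnes:
  CO2 offset = 18339.46 / 1000 = 18.339 tonnes

18.339


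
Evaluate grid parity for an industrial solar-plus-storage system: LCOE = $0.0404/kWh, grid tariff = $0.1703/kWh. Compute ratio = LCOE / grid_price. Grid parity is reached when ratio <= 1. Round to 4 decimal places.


Compare LCOE to grid price:
  LCOE = $0.0404/kWh, Grid price = $0.1703/kWh
  Ratio = LCOE / grid_price = 0.0404 / 0.1703 = 0.2372
  Grid parity achieved (ratio <= 1)? yes

0.2372


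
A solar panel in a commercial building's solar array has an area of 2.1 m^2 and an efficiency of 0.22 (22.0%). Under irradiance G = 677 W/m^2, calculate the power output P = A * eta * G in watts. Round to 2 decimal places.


Use the solar power formula P = A * eta * G.
Given: A = 2.1 m^2, eta = 0.22, G = 677 W/m^2
P = 2.1 * 0.22 * 677
P = 312.77 W

312.77


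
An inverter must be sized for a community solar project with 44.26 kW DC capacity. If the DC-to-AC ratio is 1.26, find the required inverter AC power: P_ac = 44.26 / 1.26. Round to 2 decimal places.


The inverter AC capacity is determined by the DC/AC ratio.
Given: P_dc = 44.26 kW, DC/AC ratio = 1.26
P_ac = P_dc / ratio = 44.26 / 1.26
P_ac = 35.13 kW

35.13


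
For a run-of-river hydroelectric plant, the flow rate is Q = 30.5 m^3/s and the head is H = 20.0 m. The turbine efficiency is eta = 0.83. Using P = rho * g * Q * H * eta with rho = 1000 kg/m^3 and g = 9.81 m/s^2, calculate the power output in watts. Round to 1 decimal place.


Apply the hydropower formula P = rho * g * Q * H * eta
rho * g = 1000 * 9.81 = 9810.0
P = 9810.0 * 30.5 * 20.0 * 0.83
P = 4966803.0 W

4966803.0


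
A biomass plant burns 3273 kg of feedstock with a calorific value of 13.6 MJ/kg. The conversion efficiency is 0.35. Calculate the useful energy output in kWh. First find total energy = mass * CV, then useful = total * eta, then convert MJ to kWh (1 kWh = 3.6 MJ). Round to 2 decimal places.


Total energy = mass * CV = 3273 * 13.6 = 44512.8 MJ
Useful energy = total * eta = 44512.8 * 0.35 = 15579.48 MJ
Convert to kWh: 15579.48 / 3.6
Useful energy = 4327.63 kWh

4327.63


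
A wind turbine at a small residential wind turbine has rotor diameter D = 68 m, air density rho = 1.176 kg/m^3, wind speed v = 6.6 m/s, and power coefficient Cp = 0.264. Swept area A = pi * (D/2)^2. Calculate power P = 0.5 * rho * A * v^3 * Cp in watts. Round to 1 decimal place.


Step 1 -- Compute swept area:
  A = pi * (D/2)^2 = pi * (68/2)^2 = 3631.68 m^2
Step 2 -- Apply wind power equation:
  P = 0.5 * rho * A * v^3 * Cp
  v^3 = 6.6^3 = 287.496
  P = 0.5 * 1.176 * 3631.68 * 287.496 * 0.264
  P = 162076.8 W

162076.8


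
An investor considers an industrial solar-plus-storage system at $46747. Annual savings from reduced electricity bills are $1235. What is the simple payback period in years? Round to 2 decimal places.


Simple payback period = initial cost / annual savings
Payback = 46747 / 1235
Payback = 37.85 years

37.85


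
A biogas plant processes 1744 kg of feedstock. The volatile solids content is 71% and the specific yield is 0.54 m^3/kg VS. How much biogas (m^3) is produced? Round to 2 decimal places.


Compute volatile solids:
  VS = mass * VS_fraction = 1744 * 0.71 = 1238.24 kg
Calculate biogas volume:
  Biogas = VS * specific_yield = 1238.24 * 0.54
  Biogas = 668.65 m^3

668.65


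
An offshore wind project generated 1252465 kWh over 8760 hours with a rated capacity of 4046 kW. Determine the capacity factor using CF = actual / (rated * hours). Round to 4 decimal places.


Capacity factor = actual output / maximum possible output
Maximum possible = rated * hours = 4046 * 8760 = 35442960 kWh
CF = 1252465 / 35442960
CF = 0.0353

0.0353


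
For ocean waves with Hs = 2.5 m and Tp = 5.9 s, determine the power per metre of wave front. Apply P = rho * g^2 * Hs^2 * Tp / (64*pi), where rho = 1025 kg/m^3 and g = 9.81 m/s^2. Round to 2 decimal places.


Apply wave power formula:
  g^2 = 9.81^2 = 96.2361
  Hs^2 = 2.5^2 = 6.25
  Numerator = rho * g^2 * Hs^2 * Tp = 1025 * 96.2361 * 6.25 * 5.9 = 3637423.84
  Denominator = 64 * pi = 201.0619
  P = 3637423.84 / 201.0619 = 18091.06 W/m

18091.06
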